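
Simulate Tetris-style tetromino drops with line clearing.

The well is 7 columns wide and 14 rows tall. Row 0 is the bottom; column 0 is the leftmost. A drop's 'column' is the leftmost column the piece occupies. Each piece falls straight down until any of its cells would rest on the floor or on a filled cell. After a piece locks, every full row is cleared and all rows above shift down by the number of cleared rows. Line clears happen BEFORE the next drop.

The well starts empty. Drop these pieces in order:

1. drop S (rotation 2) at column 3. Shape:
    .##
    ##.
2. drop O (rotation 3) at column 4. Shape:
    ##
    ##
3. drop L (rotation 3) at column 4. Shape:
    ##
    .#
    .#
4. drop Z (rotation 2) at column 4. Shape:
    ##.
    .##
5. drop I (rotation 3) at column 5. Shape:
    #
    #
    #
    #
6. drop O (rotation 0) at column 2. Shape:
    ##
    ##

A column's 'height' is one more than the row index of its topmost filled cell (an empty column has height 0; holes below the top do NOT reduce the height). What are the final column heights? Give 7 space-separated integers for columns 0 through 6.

Answer: 0 0 3 3 9 13 8

Derivation:
Drop 1: S rot2 at col 3 lands with bottom-row=0; cleared 0 line(s) (total 0); column heights now [0 0 0 1 2 2 0], max=2
Drop 2: O rot3 at col 4 lands with bottom-row=2; cleared 0 line(s) (total 0); column heights now [0 0 0 1 4 4 0], max=4
Drop 3: L rot3 at col 4 lands with bottom-row=4; cleared 0 line(s) (total 0); column heights now [0 0 0 1 7 7 0], max=7
Drop 4: Z rot2 at col 4 lands with bottom-row=7; cleared 0 line(s) (total 0); column heights now [0 0 0 1 9 9 8], max=9
Drop 5: I rot3 at col 5 lands with bottom-row=9; cleared 0 line(s) (total 0); column heights now [0 0 0 1 9 13 8], max=13
Drop 6: O rot0 at col 2 lands with bottom-row=1; cleared 0 line(s) (total 0); column heights now [0 0 3 3 9 13 8], max=13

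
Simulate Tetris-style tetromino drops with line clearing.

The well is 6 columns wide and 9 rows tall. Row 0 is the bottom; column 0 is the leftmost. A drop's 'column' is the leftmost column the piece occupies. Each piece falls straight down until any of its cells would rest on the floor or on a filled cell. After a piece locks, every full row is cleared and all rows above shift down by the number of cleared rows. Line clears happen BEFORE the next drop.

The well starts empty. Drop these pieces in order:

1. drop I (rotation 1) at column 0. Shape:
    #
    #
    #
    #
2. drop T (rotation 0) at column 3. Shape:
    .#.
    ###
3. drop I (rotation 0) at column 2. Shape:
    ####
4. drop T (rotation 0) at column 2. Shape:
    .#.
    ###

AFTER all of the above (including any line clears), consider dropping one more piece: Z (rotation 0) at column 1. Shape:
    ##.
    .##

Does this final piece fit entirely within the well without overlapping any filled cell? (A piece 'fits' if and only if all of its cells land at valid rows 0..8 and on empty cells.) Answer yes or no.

Answer: yes

Derivation:
Drop 1: I rot1 at col 0 lands with bottom-row=0; cleared 0 line(s) (total 0); column heights now [4 0 0 0 0 0], max=4
Drop 2: T rot0 at col 3 lands with bottom-row=0; cleared 0 line(s) (total 0); column heights now [4 0 0 1 2 1], max=4
Drop 3: I rot0 at col 2 lands with bottom-row=2; cleared 0 line(s) (total 0); column heights now [4 0 3 3 3 3], max=4
Drop 4: T rot0 at col 2 lands with bottom-row=3; cleared 0 line(s) (total 0); column heights now [4 0 4 5 4 3], max=5
Test piece Z rot0 at col 1 (width 3): heights before test = [4 0 4 5 4 3]; fits = True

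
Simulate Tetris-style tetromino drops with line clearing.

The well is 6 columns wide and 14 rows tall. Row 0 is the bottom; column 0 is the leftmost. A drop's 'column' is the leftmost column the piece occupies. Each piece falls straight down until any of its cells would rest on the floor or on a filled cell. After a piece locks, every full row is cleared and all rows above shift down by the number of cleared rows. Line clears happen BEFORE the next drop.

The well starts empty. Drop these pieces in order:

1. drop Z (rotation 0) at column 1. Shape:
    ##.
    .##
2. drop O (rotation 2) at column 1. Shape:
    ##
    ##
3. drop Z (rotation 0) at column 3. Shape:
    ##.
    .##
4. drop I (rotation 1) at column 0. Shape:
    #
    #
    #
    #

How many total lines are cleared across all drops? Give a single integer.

Drop 1: Z rot0 at col 1 lands with bottom-row=0; cleared 0 line(s) (total 0); column heights now [0 2 2 1 0 0], max=2
Drop 2: O rot2 at col 1 lands with bottom-row=2; cleared 0 line(s) (total 0); column heights now [0 4 4 1 0 0], max=4
Drop 3: Z rot0 at col 3 lands with bottom-row=0; cleared 0 line(s) (total 0); column heights now [0 4 4 2 2 1], max=4
Drop 4: I rot1 at col 0 lands with bottom-row=0; cleared 0 line(s) (total 0); column heights now [4 4 4 2 2 1], max=4

Answer: 0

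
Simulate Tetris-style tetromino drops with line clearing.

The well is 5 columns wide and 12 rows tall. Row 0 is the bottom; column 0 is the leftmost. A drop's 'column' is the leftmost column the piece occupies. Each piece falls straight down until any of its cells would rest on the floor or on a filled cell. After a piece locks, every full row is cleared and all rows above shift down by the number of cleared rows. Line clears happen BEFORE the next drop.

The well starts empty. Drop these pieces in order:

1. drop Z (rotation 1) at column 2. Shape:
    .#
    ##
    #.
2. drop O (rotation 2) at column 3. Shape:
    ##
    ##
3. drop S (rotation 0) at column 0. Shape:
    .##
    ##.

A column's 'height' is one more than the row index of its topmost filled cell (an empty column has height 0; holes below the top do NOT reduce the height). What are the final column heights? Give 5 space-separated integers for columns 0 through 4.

Answer: 2 3 3 5 5

Derivation:
Drop 1: Z rot1 at col 2 lands with bottom-row=0; cleared 0 line(s) (total 0); column heights now [0 0 2 3 0], max=3
Drop 2: O rot2 at col 3 lands with bottom-row=3; cleared 0 line(s) (total 0); column heights now [0 0 2 5 5], max=5
Drop 3: S rot0 at col 0 lands with bottom-row=1; cleared 0 line(s) (total 0); column heights now [2 3 3 5 5], max=5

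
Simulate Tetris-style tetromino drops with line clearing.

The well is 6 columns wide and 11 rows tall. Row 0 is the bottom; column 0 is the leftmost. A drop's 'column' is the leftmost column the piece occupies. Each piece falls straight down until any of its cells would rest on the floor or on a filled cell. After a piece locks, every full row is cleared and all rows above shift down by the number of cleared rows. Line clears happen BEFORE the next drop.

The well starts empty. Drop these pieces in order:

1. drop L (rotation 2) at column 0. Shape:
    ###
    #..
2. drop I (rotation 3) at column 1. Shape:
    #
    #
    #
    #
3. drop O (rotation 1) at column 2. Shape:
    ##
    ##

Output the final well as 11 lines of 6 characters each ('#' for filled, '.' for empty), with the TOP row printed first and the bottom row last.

Drop 1: L rot2 at col 0 lands with bottom-row=0; cleared 0 line(s) (total 0); column heights now [2 2 2 0 0 0], max=2
Drop 2: I rot3 at col 1 lands with bottom-row=2; cleared 0 line(s) (total 0); column heights now [2 6 2 0 0 0], max=6
Drop 3: O rot1 at col 2 lands with bottom-row=2; cleared 0 line(s) (total 0); column heights now [2 6 4 4 0 0], max=6

Answer: ......
......
......
......
......
.#....
.#....
.###..
.###..
###...
#.....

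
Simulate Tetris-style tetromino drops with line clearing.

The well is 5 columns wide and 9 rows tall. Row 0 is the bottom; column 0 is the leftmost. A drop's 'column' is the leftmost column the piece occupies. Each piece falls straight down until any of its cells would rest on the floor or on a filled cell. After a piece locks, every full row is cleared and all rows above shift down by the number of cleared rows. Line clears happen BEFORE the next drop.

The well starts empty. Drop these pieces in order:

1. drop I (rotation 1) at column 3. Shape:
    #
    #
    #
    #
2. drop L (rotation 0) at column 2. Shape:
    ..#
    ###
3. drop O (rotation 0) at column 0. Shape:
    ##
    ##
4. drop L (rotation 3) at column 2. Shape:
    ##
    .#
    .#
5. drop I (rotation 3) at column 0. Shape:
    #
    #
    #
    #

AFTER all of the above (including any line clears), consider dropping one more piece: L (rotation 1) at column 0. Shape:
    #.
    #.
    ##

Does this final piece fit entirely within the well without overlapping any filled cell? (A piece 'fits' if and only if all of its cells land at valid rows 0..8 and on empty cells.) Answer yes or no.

Drop 1: I rot1 at col 3 lands with bottom-row=0; cleared 0 line(s) (total 0); column heights now [0 0 0 4 0], max=4
Drop 2: L rot0 at col 2 lands with bottom-row=4; cleared 0 line(s) (total 0); column heights now [0 0 5 5 6], max=6
Drop 3: O rot0 at col 0 lands with bottom-row=0; cleared 0 line(s) (total 0); column heights now [2 2 5 5 6], max=6
Drop 4: L rot3 at col 2 lands with bottom-row=5; cleared 0 line(s) (total 0); column heights now [2 2 8 8 6], max=8
Drop 5: I rot3 at col 0 lands with bottom-row=2; cleared 0 line(s) (total 0); column heights now [6 2 8 8 6], max=8
Test piece L rot1 at col 0 (width 2): heights before test = [6 2 8 8 6]; fits = True

Answer: yes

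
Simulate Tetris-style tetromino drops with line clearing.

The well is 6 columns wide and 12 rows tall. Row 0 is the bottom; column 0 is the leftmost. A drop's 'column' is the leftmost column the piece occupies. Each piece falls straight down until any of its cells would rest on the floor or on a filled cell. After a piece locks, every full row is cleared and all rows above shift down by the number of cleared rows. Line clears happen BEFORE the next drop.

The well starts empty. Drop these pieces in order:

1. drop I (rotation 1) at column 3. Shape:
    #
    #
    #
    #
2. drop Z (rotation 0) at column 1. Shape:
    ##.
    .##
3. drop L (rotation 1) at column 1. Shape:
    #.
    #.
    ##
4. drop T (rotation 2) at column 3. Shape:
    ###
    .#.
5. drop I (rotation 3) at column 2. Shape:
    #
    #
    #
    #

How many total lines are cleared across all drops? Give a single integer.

Answer: 0

Derivation:
Drop 1: I rot1 at col 3 lands with bottom-row=0; cleared 0 line(s) (total 0); column heights now [0 0 0 4 0 0], max=4
Drop 2: Z rot0 at col 1 lands with bottom-row=4; cleared 0 line(s) (total 0); column heights now [0 6 6 5 0 0], max=6
Drop 3: L rot1 at col 1 lands with bottom-row=6; cleared 0 line(s) (total 0); column heights now [0 9 7 5 0 0], max=9
Drop 4: T rot2 at col 3 lands with bottom-row=4; cleared 0 line(s) (total 0); column heights now [0 9 7 6 6 6], max=9
Drop 5: I rot3 at col 2 lands with bottom-row=7; cleared 0 line(s) (total 0); column heights now [0 9 11 6 6 6], max=11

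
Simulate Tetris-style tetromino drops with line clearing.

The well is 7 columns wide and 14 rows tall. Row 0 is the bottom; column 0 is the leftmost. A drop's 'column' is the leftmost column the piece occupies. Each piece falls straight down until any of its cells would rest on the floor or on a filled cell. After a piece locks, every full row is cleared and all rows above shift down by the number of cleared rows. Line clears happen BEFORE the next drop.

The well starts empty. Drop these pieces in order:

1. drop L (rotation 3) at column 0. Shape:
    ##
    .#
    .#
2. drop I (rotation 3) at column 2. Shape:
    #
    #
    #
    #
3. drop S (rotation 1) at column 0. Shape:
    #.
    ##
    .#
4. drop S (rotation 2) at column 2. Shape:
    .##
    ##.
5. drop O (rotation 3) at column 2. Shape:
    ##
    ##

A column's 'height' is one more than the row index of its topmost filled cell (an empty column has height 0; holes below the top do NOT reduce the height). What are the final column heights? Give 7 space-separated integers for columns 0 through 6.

Drop 1: L rot3 at col 0 lands with bottom-row=0; cleared 0 line(s) (total 0); column heights now [3 3 0 0 0 0 0], max=3
Drop 2: I rot3 at col 2 lands with bottom-row=0; cleared 0 line(s) (total 0); column heights now [3 3 4 0 0 0 0], max=4
Drop 3: S rot1 at col 0 lands with bottom-row=3; cleared 0 line(s) (total 0); column heights now [6 5 4 0 0 0 0], max=6
Drop 4: S rot2 at col 2 lands with bottom-row=4; cleared 0 line(s) (total 0); column heights now [6 5 5 6 6 0 0], max=6
Drop 5: O rot3 at col 2 lands with bottom-row=6; cleared 0 line(s) (total 0); column heights now [6 5 8 8 6 0 0], max=8

Answer: 6 5 8 8 6 0 0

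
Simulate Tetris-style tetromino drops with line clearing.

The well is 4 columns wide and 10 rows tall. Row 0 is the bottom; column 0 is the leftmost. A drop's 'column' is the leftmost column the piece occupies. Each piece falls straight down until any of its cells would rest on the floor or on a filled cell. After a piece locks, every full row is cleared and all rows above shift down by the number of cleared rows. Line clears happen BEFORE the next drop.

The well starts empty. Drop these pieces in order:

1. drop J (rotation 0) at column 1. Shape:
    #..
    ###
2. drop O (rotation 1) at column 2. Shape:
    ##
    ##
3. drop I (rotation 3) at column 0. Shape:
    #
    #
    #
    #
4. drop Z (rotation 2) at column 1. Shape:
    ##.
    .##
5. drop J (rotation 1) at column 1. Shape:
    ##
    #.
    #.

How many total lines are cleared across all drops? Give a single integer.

Drop 1: J rot0 at col 1 lands with bottom-row=0; cleared 0 line(s) (total 0); column heights now [0 2 1 1], max=2
Drop 2: O rot1 at col 2 lands with bottom-row=1; cleared 0 line(s) (total 0); column heights now [0 2 3 3], max=3
Drop 3: I rot3 at col 0 lands with bottom-row=0; cleared 2 line(s) (total 2); column heights now [2 0 1 1], max=2
Drop 4: Z rot2 at col 1 lands with bottom-row=1; cleared 0 line(s) (total 2); column heights now [2 3 3 2], max=3
Drop 5: J rot1 at col 1 lands with bottom-row=3; cleared 0 line(s) (total 2); column heights now [2 6 6 2], max=6

Answer: 2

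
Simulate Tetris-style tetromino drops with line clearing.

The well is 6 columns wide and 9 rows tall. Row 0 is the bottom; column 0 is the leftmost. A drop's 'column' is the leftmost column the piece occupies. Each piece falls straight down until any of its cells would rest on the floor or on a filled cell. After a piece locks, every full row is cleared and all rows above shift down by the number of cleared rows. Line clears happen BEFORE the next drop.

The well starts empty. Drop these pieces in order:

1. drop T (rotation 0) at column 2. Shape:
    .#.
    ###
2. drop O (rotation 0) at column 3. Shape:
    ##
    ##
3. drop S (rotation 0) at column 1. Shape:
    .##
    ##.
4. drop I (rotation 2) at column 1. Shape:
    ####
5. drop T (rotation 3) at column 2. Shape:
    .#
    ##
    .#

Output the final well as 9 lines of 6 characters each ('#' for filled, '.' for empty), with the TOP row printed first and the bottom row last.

Drop 1: T rot0 at col 2 lands with bottom-row=0; cleared 0 line(s) (total 0); column heights now [0 0 1 2 1 0], max=2
Drop 2: O rot0 at col 3 lands with bottom-row=2; cleared 0 line(s) (total 0); column heights now [0 0 1 4 4 0], max=4
Drop 3: S rot0 at col 1 lands with bottom-row=3; cleared 0 line(s) (total 0); column heights now [0 4 5 5 4 0], max=5
Drop 4: I rot2 at col 1 lands with bottom-row=5; cleared 0 line(s) (total 0); column heights now [0 6 6 6 6 0], max=6
Drop 5: T rot3 at col 2 lands with bottom-row=6; cleared 0 line(s) (total 0); column heights now [0 6 8 9 6 0], max=9

Answer: ...#..
..##..
...#..
.####.
..##..
.####.
...##.
...#..
..###.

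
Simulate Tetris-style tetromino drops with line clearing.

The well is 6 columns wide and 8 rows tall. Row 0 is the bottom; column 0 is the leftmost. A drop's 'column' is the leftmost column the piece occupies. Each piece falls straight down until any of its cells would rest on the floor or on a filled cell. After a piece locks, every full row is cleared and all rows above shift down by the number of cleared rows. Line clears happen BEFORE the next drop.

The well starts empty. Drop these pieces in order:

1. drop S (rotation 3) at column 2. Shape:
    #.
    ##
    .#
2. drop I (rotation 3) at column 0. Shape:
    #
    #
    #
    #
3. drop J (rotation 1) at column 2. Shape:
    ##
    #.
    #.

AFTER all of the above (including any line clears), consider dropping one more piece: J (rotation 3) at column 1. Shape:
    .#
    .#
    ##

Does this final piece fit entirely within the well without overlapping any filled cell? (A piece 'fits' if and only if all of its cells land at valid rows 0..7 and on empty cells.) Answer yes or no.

Answer: no

Derivation:
Drop 1: S rot3 at col 2 lands with bottom-row=0; cleared 0 line(s) (total 0); column heights now [0 0 3 2 0 0], max=3
Drop 2: I rot3 at col 0 lands with bottom-row=0; cleared 0 line(s) (total 0); column heights now [4 0 3 2 0 0], max=4
Drop 3: J rot1 at col 2 lands with bottom-row=3; cleared 0 line(s) (total 0); column heights now [4 0 6 6 0 0], max=6
Test piece J rot3 at col 1 (width 2): heights before test = [4 0 6 6 0 0]; fits = False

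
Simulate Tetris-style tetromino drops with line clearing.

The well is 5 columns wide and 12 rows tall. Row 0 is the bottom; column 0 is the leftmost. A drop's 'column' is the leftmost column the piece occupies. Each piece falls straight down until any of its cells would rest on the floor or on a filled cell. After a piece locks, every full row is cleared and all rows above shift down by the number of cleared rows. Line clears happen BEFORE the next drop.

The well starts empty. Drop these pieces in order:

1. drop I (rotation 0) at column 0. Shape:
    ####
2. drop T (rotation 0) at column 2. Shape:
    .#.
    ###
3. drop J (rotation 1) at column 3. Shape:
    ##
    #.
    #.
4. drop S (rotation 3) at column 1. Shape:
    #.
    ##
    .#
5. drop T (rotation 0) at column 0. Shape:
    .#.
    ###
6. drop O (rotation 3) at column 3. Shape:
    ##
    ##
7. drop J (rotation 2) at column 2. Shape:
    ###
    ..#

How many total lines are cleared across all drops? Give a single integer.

Drop 1: I rot0 at col 0 lands with bottom-row=0; cleared 0 line(s) (total 0); column heights now [1 1 1 1 0], max=1
Drop 2: T rot0 at col 2 lands with bottom-row=1; cleared 0 line(s) (total 0); column heights now [1 1 2 3 2], max=3
Drop 3: J rot1 at col 3 lands with bottom-row=3; cleared 0 line(s) (total 0); column heights now [1 1 2 6 6], max=6
Drop 4: S rot3 at col 1 lands with bottom-row=2; cleared 0 line(s) (total 0); column heights now [1 5 4 6 6], max=6
Drop 5: T rot0 at col 0 lands with bottom-row=5; cleared 1 line(s) (total 1); column heights now [1 6 4 5 2], max=6
Drop 6: O rot3 at col 3 lands with bottom-row=5; cleared 0 line(s) (total 1); column heights now [1 6 4 7 7], max=7
Drop 7: J rot2 at col 2 lands with bottom-row=7; cleared 0 line(s) (total 1); column heights now [1 6 9 9 9], max=9

Answer: 1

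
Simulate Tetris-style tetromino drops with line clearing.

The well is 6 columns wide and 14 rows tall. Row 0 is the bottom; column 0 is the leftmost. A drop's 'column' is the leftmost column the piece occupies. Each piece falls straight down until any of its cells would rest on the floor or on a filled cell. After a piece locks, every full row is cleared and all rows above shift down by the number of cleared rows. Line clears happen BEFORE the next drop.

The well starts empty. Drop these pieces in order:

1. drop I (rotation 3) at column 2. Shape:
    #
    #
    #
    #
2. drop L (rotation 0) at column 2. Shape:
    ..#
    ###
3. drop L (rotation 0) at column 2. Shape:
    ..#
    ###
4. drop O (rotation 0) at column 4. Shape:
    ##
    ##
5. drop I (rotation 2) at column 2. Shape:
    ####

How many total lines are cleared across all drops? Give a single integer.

Answer: 0

Derivation:
Drop 1: I rot3 at col 2 lands with bottom-row=0; cleared 0 line(s) (total 0); column heights now [0 0 4 0 0 0], max=4
Drop 2: L rot0 at col 2 lands with bottom-row=4; cleared 0 line(s) (total 0); column heights now [0 0 5 5 6 0], max=6
Drop 3: L rot0 at col 2 lands with bottom-row=6; cleared 0 line(s) (total 0); column heights now [0 0 7 7 8 0], max=8
Drop 4: O rot0 at col 4 lands with bottom-row=8; cleared 0 line(s) (total 0); column heights now [0 0 7 7 10 10], max=10
Drop 5: I rot2 at col 2 lands with bottom-row=10; cleared 0 line(s) (total 0); column heights now [0 0 11 11 11 11], max=11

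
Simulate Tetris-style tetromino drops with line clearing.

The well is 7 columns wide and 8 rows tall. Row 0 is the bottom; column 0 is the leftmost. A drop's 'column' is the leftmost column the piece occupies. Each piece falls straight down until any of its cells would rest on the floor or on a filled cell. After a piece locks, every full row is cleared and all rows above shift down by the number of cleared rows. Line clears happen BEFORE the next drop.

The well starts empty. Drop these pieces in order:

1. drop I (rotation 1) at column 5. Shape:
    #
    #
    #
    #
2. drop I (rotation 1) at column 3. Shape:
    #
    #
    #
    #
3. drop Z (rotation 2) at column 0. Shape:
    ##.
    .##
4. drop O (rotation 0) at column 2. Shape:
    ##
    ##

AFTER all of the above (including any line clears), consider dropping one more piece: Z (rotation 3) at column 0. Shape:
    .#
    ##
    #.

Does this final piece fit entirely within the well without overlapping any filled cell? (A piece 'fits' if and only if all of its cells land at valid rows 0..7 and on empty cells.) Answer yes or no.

Drop 1: I rot1 at col 5 lands with bottom-row=0; cleared 0 line(s) (total 0); column heights now [0 0 0 0 0 4 0], max=4
Drop 2: I rot1 at col 3 lands with bottom-row=0; cleared 0 line(s) (total 0); column heights now [0 0 0 4 0 4 0], max=4
Drop 3: Z rot2 at col 0 lands with bottom-row=0; cleared 0 line(s) (total 0); column heights now [2 2 1 4 0 4 0], max=4
Drop 4: O rot0 at col 2 lands with bottom-row=4; cleared 0 line(s) (total 0); column heights now [2 2 6 6 0 4 0], max=6
Test piece Z rot3 at col 0 (width 2): heights before test = [2 2 6 6 0 4 0]; fits = True

Answer: yes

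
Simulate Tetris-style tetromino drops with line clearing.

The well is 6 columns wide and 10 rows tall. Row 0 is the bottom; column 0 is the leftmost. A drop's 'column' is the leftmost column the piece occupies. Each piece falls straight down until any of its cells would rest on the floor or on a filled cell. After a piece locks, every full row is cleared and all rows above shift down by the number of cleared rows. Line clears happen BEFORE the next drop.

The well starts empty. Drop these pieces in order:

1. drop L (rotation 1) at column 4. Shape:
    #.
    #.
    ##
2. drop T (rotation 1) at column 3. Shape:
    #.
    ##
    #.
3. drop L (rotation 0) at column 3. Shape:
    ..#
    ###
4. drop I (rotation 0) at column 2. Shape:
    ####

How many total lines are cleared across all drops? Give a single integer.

Drop 1: L rot1 at col 4 lands with bottom-row=0; cleared 0 line(s) (total 0); column heights now [0 0 0 0 3 1], max=3
Drop 2: T rot1 at col 3 lands with bottom-row=2; cleared 0 line(s) (total 0); column heights now [0 0 0 5 4 1], max=5
Drop 3: L rot0 at col 3 lands with bottom-row=5; cleared 0 line(s) (total 0); column heights now [0 0 0 6 6 7], max=7
Drop 4: I rot0 at col 2 lands with bottom-row=7; cleared 0 line(s) (total 0); column heights now [0 0 8 8 8 8], max=8

Answer: 0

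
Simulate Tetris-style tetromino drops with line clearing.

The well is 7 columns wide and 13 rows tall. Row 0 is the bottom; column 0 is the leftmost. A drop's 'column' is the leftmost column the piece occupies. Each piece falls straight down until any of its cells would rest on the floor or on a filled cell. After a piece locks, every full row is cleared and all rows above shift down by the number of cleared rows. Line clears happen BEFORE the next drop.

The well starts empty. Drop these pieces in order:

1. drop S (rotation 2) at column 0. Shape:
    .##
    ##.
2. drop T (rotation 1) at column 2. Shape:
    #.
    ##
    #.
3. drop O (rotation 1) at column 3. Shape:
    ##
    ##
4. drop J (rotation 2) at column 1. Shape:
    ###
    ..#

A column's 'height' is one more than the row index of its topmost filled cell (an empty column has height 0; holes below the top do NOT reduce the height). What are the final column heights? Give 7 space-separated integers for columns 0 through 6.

Answer: 1 8 8 8 6 0 0

Derivation:
Drop 1: S rot2 at col 0 lands with bottom-row=0; cleared 0 line(s) (total 0); column heights now [1 2 2 0 0 0 0], max=2
Drop 2: T rot1 at col 2 lands with bottom-row=2; cleared 0 line(s) (total 0); column heights now [1 2 5 4 0 0 0], max=5
Drop 3: O rot1 at col 3 lands with bottom-row=4; cleared 0 line(s) (total 0); column heights now [1 2 5 6 6 0 0], max=6
Drop 4: J rot2 at col 1 lands with bottom-row=6; cleared 0 line(s) (total 0); column heights now [1 8 8 8 6 0 0], max=8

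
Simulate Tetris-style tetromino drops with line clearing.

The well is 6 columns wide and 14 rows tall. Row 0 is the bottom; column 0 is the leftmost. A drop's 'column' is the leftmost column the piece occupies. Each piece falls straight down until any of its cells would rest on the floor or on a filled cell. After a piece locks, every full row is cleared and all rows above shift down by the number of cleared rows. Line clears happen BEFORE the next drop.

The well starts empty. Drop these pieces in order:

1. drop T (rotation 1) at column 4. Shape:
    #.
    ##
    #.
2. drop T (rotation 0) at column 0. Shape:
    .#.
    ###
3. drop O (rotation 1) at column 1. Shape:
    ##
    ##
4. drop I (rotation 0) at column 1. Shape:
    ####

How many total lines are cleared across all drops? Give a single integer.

Drop 1: T rot1 at col 4 lands with bottom-row=0; cleared 0 line(s) (total 0); column heights now [0 0 0 0 3 2], max=3
Drop 2: T rot0 at col 0 lands with bottom-row=0; cleared 0 line(s) (total 0); column heights now [1 2 1 0 3 2], max=3
Drop 3: O rot1 at col 1 lands with bottom-row=2; cleared 0 line(s) (total 0); column heights now [1 4 4 0 3 2], max=4
Drop 4: I rot0 at col 1 lands with bottom-row=4; cleared 0 line(s) (total 0); column heights now [1 5 5 5 5 2], max=5

Answer: 0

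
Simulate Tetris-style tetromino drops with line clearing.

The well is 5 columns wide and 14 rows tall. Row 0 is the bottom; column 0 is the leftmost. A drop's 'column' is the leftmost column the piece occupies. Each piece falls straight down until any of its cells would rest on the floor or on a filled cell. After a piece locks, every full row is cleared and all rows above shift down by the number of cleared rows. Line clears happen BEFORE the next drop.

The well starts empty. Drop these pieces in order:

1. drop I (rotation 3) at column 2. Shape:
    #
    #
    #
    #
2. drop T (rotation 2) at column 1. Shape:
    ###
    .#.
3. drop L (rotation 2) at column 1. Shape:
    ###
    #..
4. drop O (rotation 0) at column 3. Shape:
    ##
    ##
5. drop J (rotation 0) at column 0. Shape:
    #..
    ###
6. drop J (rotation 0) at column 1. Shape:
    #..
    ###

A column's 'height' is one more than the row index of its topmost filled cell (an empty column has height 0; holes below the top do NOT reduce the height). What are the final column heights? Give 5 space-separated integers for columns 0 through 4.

Drop 1: I rot3 at col 2 lands with bottom-row=0; cleared 0 line(s) (total 0); column heights now [0 0 4 0 0], max=4
Drop 2: T rot2 at col 1 lands with bottom-row=4; cleared 0 line(s) (total 0); column heights now [0 6 6 6 0], max=6
Drop 3: L rot2 at col 1 lands with bottom-row=6; cleared 0 line(s) (total 0); column heights now [0 8 8 8 0], max=8
Drop 4: O rot0 at col 3 lands with bottom-row=8; cleared 0 line(s) (total 0); column heights now [0 8 8 10 10], max=10
Drop 5: J rot0 at col 0 lands with bottom-row=8; cleared 1 line(s) (total 1); column heights now [9 8 8 9 9], max=9
Drop 6: J rot0 at col 1 lands with bottom-row=9; cleared 0 line(s) (total 1); column heights now [9 11 10 10 9], max=11

Answer: 9 11 10 10 9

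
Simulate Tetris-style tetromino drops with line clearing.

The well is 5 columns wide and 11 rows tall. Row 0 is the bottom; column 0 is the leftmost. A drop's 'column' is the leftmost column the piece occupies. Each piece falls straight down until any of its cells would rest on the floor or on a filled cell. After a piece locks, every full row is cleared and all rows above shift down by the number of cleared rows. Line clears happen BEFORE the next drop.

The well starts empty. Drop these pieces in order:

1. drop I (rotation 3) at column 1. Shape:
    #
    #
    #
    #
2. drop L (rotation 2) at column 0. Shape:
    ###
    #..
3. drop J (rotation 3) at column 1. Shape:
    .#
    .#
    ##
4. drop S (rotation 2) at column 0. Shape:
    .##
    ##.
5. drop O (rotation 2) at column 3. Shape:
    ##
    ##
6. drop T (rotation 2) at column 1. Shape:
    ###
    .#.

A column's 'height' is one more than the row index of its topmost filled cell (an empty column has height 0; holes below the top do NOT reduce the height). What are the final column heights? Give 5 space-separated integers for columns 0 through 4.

Answer: 8 11 11 11 2

Derivation:
Drop 1: I rot3 at col 1 lands with bottom-row=0; cleared 0 line(s) (total 0); column heights now [0 4 0 0 0], max=4
Drop 2: L rot2 at col 0 lands with bottom-row=3; cleared 0 line(s) (total 0); column heights now [5 5 5 0 0], max=5
Drop 3: J rot3 at col 1 lands with bottom-row=5; cleared 0 line(s) (total 0); column heights now [5 6 8 0 0], max=8
Drop 4: S rot2 at col 0 lands with bottom-row=7; cleared 0 line(s) (total 0); column heights now [8 9 9 0 0], max=9
Drop 5: O rot2 at col 3 lands with bottom-row=0; cleared 0 line(s) (total 0); column heights now [8 9 9 2 2], max=9
Drop 6: T rot2 at col 1 lands with bottom-row=9; cleared 0 line(s) (total 0); column heights now [8 11 11 11 2], max=11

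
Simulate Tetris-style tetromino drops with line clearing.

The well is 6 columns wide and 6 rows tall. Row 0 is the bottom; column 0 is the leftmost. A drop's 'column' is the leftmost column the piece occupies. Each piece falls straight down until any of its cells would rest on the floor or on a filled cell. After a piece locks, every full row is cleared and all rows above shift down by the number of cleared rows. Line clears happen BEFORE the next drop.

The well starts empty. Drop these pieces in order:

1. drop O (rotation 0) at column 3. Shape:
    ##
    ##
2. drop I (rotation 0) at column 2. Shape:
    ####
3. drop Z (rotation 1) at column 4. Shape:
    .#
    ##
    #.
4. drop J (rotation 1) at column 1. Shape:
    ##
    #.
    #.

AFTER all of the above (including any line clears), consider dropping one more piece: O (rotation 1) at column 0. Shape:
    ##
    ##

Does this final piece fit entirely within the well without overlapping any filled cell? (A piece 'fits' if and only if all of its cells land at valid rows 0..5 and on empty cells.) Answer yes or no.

Drop 1: O rot0 at col 3 lands with bottom-row=0; cleared 0 line(s) (total 0); column heights now [0 0 0 2 2 0], max=2
Drop 2: I rot0 at col 2 lands with bottom-row=2; cleared 0 line(s) (total 0); column heights now [0 0 3 3 3 3], max=3
Drop 3: Z rot1 at col 4 lands with bottom-row=3; cleared 0 line(s) (total 0); column heights now [0 0 3 3 5 6], max=6
Drop 4: J rot1 at col 1 lands with bottom-row=1; cleared 0 line(s) (total 0); column heights now [0 4 4 3 5 6], max=6
Test piece O rot1 at col 0 (width 2): heights before test = [0 4 4 3 5 6]; fits = True

Answer: yes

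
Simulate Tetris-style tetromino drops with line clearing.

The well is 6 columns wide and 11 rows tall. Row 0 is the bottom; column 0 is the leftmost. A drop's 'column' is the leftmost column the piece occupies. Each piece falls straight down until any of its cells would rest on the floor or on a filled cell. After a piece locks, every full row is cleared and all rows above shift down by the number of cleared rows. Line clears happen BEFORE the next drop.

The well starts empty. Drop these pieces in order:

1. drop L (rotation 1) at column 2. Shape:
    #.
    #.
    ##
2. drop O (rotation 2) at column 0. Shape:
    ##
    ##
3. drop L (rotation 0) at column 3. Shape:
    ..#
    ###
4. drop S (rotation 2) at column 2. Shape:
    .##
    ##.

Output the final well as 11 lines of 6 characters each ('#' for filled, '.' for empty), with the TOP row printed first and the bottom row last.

Answer: ......
......
......
......
......
......
......
...##.
..##..
..#..#
####..

Derivation:
Drop 1: L rot1 at col 2 lands with bottom-row=0; cleared 0 line(s) (total 0); column heights now [0 0 3 1 0 0], max=3
Drop 2: O rot2 at col 0 lands with bottom-row=0; cleared 0 line(s) (total 0); column heights now [2 2 3 1 0 0], max=3
Drop 3: L rot0 at col 3 lands with bottom-row=1; cleared 1 line(s) (total 1); column heights now [1 1 2 1 0 2], max=2
Drop 4: S rot2 at col 2 lands with bottom-row=2; cleared 0 line(s) (total 1); column heights now [1 1 3 4 4 2], max=4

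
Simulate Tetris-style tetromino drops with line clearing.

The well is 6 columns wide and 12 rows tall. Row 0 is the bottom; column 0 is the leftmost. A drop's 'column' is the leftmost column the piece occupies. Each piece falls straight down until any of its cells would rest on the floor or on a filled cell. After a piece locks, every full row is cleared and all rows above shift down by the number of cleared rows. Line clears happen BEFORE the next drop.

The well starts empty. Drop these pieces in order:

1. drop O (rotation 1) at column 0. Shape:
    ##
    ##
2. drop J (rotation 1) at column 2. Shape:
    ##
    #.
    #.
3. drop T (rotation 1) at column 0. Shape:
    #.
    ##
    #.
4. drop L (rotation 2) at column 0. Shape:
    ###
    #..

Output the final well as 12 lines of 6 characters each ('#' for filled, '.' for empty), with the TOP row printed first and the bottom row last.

Answer: ......
......
......
......
......
###...
#.....
#.....
##....
#.##..
###...
###...

Derivation:
Drop 1: O rot1 at col 0 lands with bottom-row=0; cleared 0 line(s) (total 0); column heights now [2 2 0 0 0 0], max=2
Drop 2: J rot1 at col 2 lands with bottom-row=0; cleared 0 line(s) (total 0); column heights now [2 2 3 3 0 0], max=3
Drop 3: T rot1 at col 0 lands with bottom-row=2; cleared 0 line(s) (total 0); column heights now [5 4 3 3 0 0], max=5
Drop 4: L rot2 at col 0 lands with bottom-row=5; cleared 0 line(s) (total 0); column heights now [7 7 7 3 0 0], max=7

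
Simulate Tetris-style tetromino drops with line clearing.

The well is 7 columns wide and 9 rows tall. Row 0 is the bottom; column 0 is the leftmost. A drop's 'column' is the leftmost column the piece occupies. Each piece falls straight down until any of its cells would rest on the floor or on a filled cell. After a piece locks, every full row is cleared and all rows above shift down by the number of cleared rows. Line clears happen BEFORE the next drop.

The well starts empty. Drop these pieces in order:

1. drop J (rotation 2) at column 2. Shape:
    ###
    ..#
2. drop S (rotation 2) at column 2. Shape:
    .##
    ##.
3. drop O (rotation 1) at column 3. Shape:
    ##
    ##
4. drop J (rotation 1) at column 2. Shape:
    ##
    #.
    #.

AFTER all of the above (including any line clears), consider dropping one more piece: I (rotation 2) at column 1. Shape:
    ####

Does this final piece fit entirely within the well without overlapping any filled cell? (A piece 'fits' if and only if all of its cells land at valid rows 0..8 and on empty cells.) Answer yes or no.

Drop 1: J rot2 at col 2 lands with bottom-row=0; cleared 0 line(s) (total 0); column heights now [0 0 2 2 2 0 0], max=2
Drop 2: S rot2 at col 2 lands with bottom-row=2; cleared 0 line(s) (total 0); column heights now [0 0 3 4 4 0 0], max=4
Drop 3: O rot1 at col 3 lands with bottom-row=4; cleared 0 line(s) (total 0); column heights now [0 0 3 6 6 0 0], max=6
Drop 4: J rot1 at col 2 lands with bottom-row=4; cleared 0 line(s) (total 0); column heights now [0 0 7 7 6 0 0], max=7
Test piece I rot2 at col 1 (width 4): heights before test = [0 0 7 7 6 0 0]; fits = True

Answer: yes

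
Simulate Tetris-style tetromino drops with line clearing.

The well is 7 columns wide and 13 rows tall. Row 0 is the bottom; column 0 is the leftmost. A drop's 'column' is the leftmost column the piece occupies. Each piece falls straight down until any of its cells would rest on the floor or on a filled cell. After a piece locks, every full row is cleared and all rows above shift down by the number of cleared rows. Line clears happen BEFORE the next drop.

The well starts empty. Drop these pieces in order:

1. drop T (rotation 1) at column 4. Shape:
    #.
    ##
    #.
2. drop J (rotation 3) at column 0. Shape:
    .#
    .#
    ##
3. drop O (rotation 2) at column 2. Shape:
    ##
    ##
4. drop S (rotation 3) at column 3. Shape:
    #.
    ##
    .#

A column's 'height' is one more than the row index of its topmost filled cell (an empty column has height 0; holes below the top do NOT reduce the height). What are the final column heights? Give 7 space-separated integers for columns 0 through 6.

Drop 1: T rot1 at col 4 lands with bottom-row=0; cleared 0 line(s) (total 0); column heights now [0 0 0 0 3 2 0], max=3
Drop 2: J rot3 at col 0 lands with bottom-row=0; cleared 0 line(s) (total 0); column heights now [1 3 0 0 3 2 0], max=3
Drop 3: O rot2 at col 2 lands with bottom-row=0; cleared 0 line(s) (total 0); column heights now [1 3 2 2 3 2 0], max=3
Drop 4: S rot3 at col 3 lands with bottom-row=3; cleared 0 line(s) (total 0); column heights now [1 3 2 6 5 2 0], max=6

Answer: 1 3 2 6 5 2 0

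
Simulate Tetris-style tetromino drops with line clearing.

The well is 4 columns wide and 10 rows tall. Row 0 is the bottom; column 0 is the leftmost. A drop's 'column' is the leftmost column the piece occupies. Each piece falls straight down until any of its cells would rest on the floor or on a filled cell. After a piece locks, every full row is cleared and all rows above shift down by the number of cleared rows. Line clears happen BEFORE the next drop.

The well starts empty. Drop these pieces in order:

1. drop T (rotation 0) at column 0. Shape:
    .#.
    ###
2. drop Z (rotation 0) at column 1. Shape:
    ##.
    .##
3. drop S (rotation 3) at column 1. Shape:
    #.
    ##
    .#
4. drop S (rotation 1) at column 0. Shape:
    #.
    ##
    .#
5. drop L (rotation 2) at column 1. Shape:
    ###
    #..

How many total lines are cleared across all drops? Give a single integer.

Answer: 0

Derivation:
Drop 1: T rot0 at col 0 lands with bottom-row=0; cleared 0 line(s) (total 0); column heights now [1 2 1 0], max=2
Drop 2: Z rot0 at col 1 lands with bottom-row=1; cleared 0 line(s) (total 0); column heights now [1 3 3 2], max=3
Drop 3: S rot3 at col 1 lands with bottom-row=3; cleared 0 line(s) (total 0); column heights now [1 6 5 2], max=6
Drop 4: S rot1 at col 0 lands with bottom-row=6; cleared 0 line(s) (total 0); column heights now [9 8 5 2], max=9
Drop 5: L rot2 at col 1 lands with bottom-row=8; cleared 0 line(s) (total 0); column heights now [9 10 10 10], max=10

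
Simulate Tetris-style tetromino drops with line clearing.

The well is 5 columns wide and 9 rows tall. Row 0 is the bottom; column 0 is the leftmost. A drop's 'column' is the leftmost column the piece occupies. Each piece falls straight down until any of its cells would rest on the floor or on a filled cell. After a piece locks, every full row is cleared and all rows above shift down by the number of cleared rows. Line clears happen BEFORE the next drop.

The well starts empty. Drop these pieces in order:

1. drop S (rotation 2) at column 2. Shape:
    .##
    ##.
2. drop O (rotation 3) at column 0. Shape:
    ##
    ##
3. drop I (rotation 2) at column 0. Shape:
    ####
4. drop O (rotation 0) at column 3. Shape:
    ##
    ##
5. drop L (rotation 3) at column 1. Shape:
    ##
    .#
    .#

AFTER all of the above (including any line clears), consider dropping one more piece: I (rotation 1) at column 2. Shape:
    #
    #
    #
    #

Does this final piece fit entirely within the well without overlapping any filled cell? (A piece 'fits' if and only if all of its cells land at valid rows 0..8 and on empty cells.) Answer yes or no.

Answer: no

Derivation:
Drop 1: S rot2 at col 2 lands with bottom-row=0; cleared 0 line(s) (total 0); column heights now [0 0 1 2 2], max=2
Drop 2: O rot3 at col 0 lands with bottom-row=0; cleared 0 line(s) (total 0); column heights now [2 2 1 2 2], max=2
Drop 3: I rot2 at col 0 lands with bottom-row=2; cleared 0 line(s) (total 0); column heights now [3 3 3 3 2], max=3
Drop 4: O rot0 at col 3 lands with bottom-row=3; cleared 0 line(s) (total 0); column heights now [3 3 3 5 5], max=5
Drop 5: L rot3 at col 1 lands with bottom-row=3; cleared 0 line(s) (total 0); column heights now [3 6 6 5 5], max=6
Test piece I rot1 at col 2 (width 1): heights before test = [3 6 6 5 5]; fits = False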